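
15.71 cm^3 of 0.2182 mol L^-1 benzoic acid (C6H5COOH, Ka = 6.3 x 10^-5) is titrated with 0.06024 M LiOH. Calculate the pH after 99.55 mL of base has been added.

12.35

n(acid) = 0.2182 x 0.01571 = 0.003428 mol; n(LiOH) added = 0.06024 x 0.09955 = 0.005997 mol.
Base is in excess by 0.005997 - 0.003428 = 0.002569 mol in a total volume of 0.1153 L.
[OH^-] = 0.002569/0.1153 = 0.02229 M, so pOH = 1.65 and pH = 14.00 - 1.65 = 12.35.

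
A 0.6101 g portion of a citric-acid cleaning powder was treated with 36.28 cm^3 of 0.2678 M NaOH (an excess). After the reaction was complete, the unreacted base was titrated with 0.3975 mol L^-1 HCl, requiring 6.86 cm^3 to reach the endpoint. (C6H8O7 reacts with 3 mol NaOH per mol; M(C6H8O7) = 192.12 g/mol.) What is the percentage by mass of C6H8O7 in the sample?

73.4%

Total n(NaOH) added = 0.2678 x 0.03628 = 0.009716 mol.
n(HCl) used = 0.3975 x 0.006860 = 0.002727 mol, which equals the excess n(NaOH).
So n(NaOH) consumed by the sample = 0.009716 - 0.002727 = 0.006989 mol.
n(C6H8O7) = 0.006989 / 3 = 0.002330 mol.
mass C6H8O7 = 0.002330 x 192.12 = 0.4476 g, so %C6H8O7 = 0.4476/0.6101 x 100 = 73.4%.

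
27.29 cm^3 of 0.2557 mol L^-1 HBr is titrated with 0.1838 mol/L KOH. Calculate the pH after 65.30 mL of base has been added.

n(acid) = 0.2557 x 0.02729 = 0.006978 mol; n(KOH) added = 0.1838 x 0.06530 = 0.01200 mol.
Base is in excess by 0.01200 - 0.006978 = 0.005024 mol in a total volume of 0.09259 L.
[OH^-] = 0.005024/0.09259 = 0.05426 M, so pOH = 1.27 and pH = 14.00 - 1.27 = 12.73.

12.73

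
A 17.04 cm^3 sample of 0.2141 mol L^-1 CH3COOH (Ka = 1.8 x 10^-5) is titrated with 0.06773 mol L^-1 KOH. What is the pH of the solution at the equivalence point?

8.73

n(CH3COOH) = 0.2141 x 0.01704 = 0.003648 mol; V(KOH) at equivalence = 0.003648/0.06773 = 0.05386 L.
At equivalence all the acid is converted to CH3COO-; total volume = 0.01704 + 0.05386 = 0.07090 L, so [CH3COO-] = 0.003648/0.07090 = 0.05145 M.
Kb = Kw/Ka = 1.0e-14 / 1.8 x 10^-5 = 5.56e-10.
[OH^-] = sqrt(Kb x [CH3COO-]) = sqrt(5.56e-10 x 0.05145) = 5.35e-6 M.
pOH = 5.27, so pH = 14.00 - 5.27 = 8.73.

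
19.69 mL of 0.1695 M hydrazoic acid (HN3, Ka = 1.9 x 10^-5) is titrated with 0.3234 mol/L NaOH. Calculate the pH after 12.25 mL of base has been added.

12.29

n(acid) = 0.1695 x 0.01969 = 0.003337 mol; n(NaOH) added = 0.3234 x 0.01225 = 0.003962 mol.
Base is in excess by 0.003962 - 0.003337 = 0.0006242 mol in a total volume of 0.03194 L.
[OH^-] = 0.0006242/0.03194 = 0.01954 M, so pOH = 1.71 and pH = 14.00 - 1.71 = 12.29.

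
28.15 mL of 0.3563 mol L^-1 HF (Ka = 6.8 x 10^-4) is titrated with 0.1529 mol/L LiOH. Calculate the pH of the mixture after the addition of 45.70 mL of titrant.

Initial n(HF) = 0.3563 x 0.02815 = 0.01003 mol.
n(LiOH) added = 0.1529 x 0.04570 = 0.006988 mol, converting that many moles of HF to F-.
Remaining n(HF) = 0.003042 mol; n(F-) = 0.006988 mol.
By Henderson-Hasselbalch, pH = pKa + log([A^-]/[HA]) = 3.17 + log(0.006988/0.003042) = 3.17 + (+0.36) = 3.53.

3.53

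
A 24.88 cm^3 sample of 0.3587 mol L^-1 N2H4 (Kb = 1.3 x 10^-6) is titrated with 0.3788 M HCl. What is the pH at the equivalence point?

n(N2H4) = 0.3587 x 0.02488 = 0.008924 mol; V(HCl) at equivalence = 0.008924/0.3788 = 0.02356 L.
At equivalence the base is fully converted to N2H5+; total volume = 0.04844 L, so [N2H5+] = 0.008924/0.04844 = 0.1842 M.
Ka(N2H5+) = Kw/Kb = 1.0e-14 / 1.3 x 10^-6 = 7.69e-9.
[H^+] = sqrt(Ka x [N2H5+]) = sqrt(7.69e-9 x 0.1842) = 3.76e-5 M.
pH = -log(3.76e-5) = 4.42.

4.42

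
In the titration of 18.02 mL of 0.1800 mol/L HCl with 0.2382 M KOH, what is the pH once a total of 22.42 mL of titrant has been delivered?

12.71

n(acid) = 0.1800 x 0.01802 = 0.003244 mol; n(KOH) added = 0.2382 x 0.02242 = 0.005340 mol.
Base is in excess by 0.005340 - 0.003244 = 0.002097 mol in a total volume of 0.04044 L.
[OH^-] = 0.002097/0.04044 = 0.05185 M, so pOH = 1.29 and pH = 14.00 - 1.29 = 12.71.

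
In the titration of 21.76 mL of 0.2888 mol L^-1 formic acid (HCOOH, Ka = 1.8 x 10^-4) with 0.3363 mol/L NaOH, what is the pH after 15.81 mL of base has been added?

Initial n(HCOOH) = 0.2888 x 0.02176 = 0.006284 mol.
n(NaOH) added = 0.3363 x 0.01581 = 0.005317 mol, converting that many moles of HCOOH to HCOO-.
Remaining n(HCOOH) = 0.0009674 mol; n(HCOO-) = 0.005317 mol.
By Henderson-Hasselbalch, pH = pKa + log([A^-]/[HA]) = 3.74 + log(0.005317/0.0009674) = 3.74 + (+0.74) = 4.48.

4.48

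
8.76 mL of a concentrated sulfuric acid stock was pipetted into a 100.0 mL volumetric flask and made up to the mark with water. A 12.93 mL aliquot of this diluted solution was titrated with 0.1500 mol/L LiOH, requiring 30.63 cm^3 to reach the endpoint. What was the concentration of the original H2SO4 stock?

2.03 M

n(LiOH) = 0.1500 x 0.03063 = 0.004594 mol.
n(H2SO4) in the aliquot = 0.004594 x 1/2 = 0.002297 mol.
[diluted H2SO4] = 0.002297 / 0.01293 = 0.1777 M.
Dilution factor = 100.0/8.760 = 11.42, so [stock] = 0.1777 x 11.42 = 2.03 M.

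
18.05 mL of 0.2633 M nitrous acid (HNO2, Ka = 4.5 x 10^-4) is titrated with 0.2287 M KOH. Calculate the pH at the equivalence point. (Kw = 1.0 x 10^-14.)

8.22

n(HNO2) = 0.2633 x 0.01805 = 0.004753 mol; V(KOH) at equivalence = 0.004753/0.2287 = 0.02078 L.
At equivalence all the acid is converted to NO2-; total volume = 0.01805 + 0.02078 = 0.03883 L, so [NO2-] = 0.004753/0.03883 = 0.1224 M.
Kb = Kw/Ka = 1.0e-14 / 4.5 x 10^-4 = 2.22e-11.
[OH^-] = sqrt(Kb x [NO2-]) = sqrt(2.22e-11 x 0.1224) = 1.65e-6 M.
pOH = 5.78, so pH = 14.00 - 5.78 = 8.22.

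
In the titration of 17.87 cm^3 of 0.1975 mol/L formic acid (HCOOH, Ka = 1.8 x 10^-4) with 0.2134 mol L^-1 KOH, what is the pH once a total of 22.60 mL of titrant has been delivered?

n(acid) = 0.1975 x 0.01787 = 0.003529 mol; n(KOH) added = 0.2134 x 0.02260 = 0.004823 mol.
Base is in excess by 0.004823 - 0.003529 = 0.001294 mol in a total volume of 0.04047 L.
[OH^-] = 0.001294/0.04047 = 0.03196 M, so pOH = 1.50 and pH = 14.00 - 1.50 = 12.50.

12.50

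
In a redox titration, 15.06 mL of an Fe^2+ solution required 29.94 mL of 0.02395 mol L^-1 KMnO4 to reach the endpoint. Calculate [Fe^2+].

n(KMnO4) = 0.02395 x 0.02994 = 0.0007171 mol.
From the balanced equation, 1 mol KMnO4 reacts with 5 mol Fe^2+, so n(Fe^2+) = 0.0007171 x 5/1 = 0.003585 mol.
[Fe^2+] = 0.003585 / 0.01506 L = 0.238 M.

0.238 M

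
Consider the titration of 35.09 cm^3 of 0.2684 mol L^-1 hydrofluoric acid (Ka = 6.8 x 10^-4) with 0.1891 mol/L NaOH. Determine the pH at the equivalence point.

n(HF) = 0.2684 x 0.03509 = 0.009418 mol; V(NaOH) at equivalence = 0.009418/0.1891 = 0.04981 L.
At equivalence all the acid is converted to F-; total volume = 0.03509 + 0.04981 = 0.08490 L, so [F-] = 0.009418/0.08490 = 0.1109 M.
Kb = Kw/Ka = 1.0e-14 / 6.8 x 10^-4 = 1.47e-11.
[OH^-] = sqrt(Kb x [F-]) = sqrt(1.47e-11 x 0.1109) = 1.28e-6 M.
pOH = 5.89, so pH = 14.00 - 5.89 = 8.11.

8.11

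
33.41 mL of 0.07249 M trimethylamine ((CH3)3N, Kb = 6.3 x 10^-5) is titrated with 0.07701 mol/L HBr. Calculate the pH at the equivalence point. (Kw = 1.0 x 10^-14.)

n((CH3)3N) = 0.07249 x 0.03341 = 0.002422 mol; V(HBr) at equivalence = 0.002422/0.07701 = 0.03145 L.
At equivalence the base is fully converted to (CH3)3NH+; total volume = 0.06486 L, so [(CH3)3NH+] = 0.002422/0.06486 = 0.03734 M.
Ka((CH3)3NH+) = Kw/Kb = 1.0e-14 / 6.3 x 10^-5 = 1.59e-10.
[H^+] = sqrt(Ka x [(CH3)3NH+]) = sqrt(1.59e-10 x 0.03734) = 2.43e-6 M.
pH = -log(2.43e-6) = 5.61.

5.61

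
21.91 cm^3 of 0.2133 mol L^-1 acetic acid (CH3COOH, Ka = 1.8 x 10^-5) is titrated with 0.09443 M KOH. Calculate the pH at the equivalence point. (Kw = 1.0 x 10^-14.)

n(CH3COOH) = 0.2133 x 0.02191 = 0.004673 mol; V(KOH) at equivalence = 0.004673/0.09443 = 0.04949 L.
At equivalence all the acid is converted to CH3COO-; total volume = 0.02191 + 0.04949 = 0.07140 L, so [CH3COO-] = 0.004673/0.07140 = 0.06545 M.
Kb = Kw/Ka = 1.0e-14 / 1.8 x 10^-5 = 5.56e-10.
[OH^-] = sqrt(Kb x [CH3COO-]) = sqrt(5.56e-10 x 0.06545) = 6.03e-6 M.
pOH = 5.22, so pH = 14.00 - 5.22 = 8.78.

8.78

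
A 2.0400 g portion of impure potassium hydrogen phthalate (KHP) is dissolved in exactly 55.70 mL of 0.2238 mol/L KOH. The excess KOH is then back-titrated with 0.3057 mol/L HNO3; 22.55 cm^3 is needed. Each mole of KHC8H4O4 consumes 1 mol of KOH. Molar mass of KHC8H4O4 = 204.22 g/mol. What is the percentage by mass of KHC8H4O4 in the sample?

Total n(KOH) added = 0.2238 x 0.05570 = 0.01247 mol.
n(HNO3) used = 0.3057 x 0.02255 = 0.006894 mol, which equals the excess n(KOH).
So n(KOH) consumed by the sample = 0.01247 - 0.006894 = 0.005572 mol.
n(KHC8H4O4) = 0.005572 / 1 = 0.005572 mol.
mass KHC8H4O4 = 0.005572 x 204.22 = 1.138 g, so %KHC8H4O4 = 1.138/2.0400 x 100 = 55.8%.

55.8%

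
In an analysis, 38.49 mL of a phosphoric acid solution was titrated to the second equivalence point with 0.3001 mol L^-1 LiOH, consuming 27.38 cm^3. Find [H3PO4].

n(LiOH) = 0.3001 x 0.02738 = 0.008217 mol.
At the second equivalence point, 2 mol OH^- react per mol H3PO4, so n(H3PO4) = 0.008217 / 2 = 0.004108 mol.
[H3PO4] = 0.004108 / 0.03849 L = 0.107 M.

0.107 M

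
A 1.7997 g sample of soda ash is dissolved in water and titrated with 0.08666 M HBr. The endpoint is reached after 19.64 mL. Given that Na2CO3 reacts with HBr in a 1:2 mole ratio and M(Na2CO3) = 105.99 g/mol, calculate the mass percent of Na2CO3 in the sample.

n(HBr) = 0.08666 x 0.01964 = 0.001702 mol.
n(Na2CO3) = 0.001702 / 2 = 0.0008510 mol.
mass of Na2CO3 = 0.0008510 x 105.99 = 0.09020 g.
% purity = 0.09020 / 1.7997 x 100 = 5.01%.

5.01%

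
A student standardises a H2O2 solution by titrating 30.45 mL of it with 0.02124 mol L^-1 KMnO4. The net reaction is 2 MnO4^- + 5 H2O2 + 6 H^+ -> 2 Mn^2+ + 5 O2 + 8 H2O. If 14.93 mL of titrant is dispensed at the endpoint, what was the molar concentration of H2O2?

n(KMnO4) = 0.02124 x 0.01493 = 0.0003171 mol.
From the balanced equation, 2 mol KMnO4 reacts with 5 mol H2O2, so n(H2O2) = 0.0003171 x 5/2 = 0.0007928 mol.
[H2O2] = 0.0007928 / 0.03045 L = 0.0260 M.

0.0260 M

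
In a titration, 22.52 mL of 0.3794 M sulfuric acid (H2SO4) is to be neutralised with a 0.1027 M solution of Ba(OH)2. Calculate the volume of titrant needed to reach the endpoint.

83.2 mL

n(H2SO4) = 0.3794 mol/L x 0.02252 L = 0.008544 mol.
At equivalence n(Ba(OH)2) = n(H2SO4) = 0.008544 mol.
V(Ba(OH)2) = 0.008544 / 0.1027 = 0.08319 L = 83.2 mL.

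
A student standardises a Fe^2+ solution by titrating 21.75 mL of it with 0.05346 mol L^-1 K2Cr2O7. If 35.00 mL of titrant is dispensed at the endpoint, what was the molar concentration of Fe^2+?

0.516 M

n(K2Cr2O7) = 0.05346 x 0.03500 = 0.001871 mol.
From the balanced equation, 1 mol K2Cr2O7 reacts with 6 mol Fe^2+, so n(Fe^2+) = 0.001871 x 6/1 = 0.01123 mol.
[Fe^2+] = 0.01123 / 0.02175 L = 0.516 M.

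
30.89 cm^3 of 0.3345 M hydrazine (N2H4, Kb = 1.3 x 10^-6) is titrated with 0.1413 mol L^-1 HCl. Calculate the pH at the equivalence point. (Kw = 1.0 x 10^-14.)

4.56

n(N2H4) = 0.3345 x 0.03089 = 0.01033 mol; V(HCl) at equivalence = 0.01033/0.1413 = 0.07313 L.
At equivalence the base is fully converted to N2H5+; total volume = 0.1040 L, so [N2H5+] = 0.01033/0.1040 = 0.09934 M.
Ka(N2H5+) = Kw/Kb = 1.0e-14 / 1.3 x 10^-6 = 7.69e-9.
[H^+] = sqrt(Ka x [N2H5+]) = sqrt(7.69e-9 x 0.09934) = 2.76e-5 M.
pH = -log(2.76e-5) = 4.56.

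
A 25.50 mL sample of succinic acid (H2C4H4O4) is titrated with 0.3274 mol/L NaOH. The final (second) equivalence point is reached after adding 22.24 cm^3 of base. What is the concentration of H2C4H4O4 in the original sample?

n(NaOH) = 0.3274 x 0.02224 = 0.007281 mol.
At the final (second) equivalence point, 2 mol OH^- react per mol H2C4H4O4, so n(H2C4H4O4) = 0.007281 / 2 = 0.003641 mol.
[H2C4H4O4] = 0.003641 / 0.02550 L = 0.143 M.

0.143 M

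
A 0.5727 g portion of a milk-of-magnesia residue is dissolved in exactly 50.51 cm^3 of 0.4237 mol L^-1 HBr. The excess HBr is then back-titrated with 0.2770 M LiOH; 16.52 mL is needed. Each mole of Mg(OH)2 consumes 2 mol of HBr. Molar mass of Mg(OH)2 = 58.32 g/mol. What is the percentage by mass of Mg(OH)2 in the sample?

Total n(HBr) added = 0.4237 x 0.05051 = 0.02140 mol.
n(LiOH) used = 0.2770 x 0.01652 = 0.004576 mol, which equals the excess n(HBr).
So n(HBr) consumed by the sample = 0.02140 - 0.004576 = 0.01683 mol.
n(Mg(OH)2) = 0.01683 / 2 = 0.008413 mol.
mass Mg(OH)2 = 0.008413 x 58.32 = 0.4906 g, so %Mg(OH)2 = 0.4906/0.5727 x 100 = 85.7%.

85.7%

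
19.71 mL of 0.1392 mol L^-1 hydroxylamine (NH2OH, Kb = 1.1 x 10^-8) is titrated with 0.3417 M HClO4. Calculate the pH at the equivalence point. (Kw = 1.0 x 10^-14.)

n(NH2OH) = 0.1392 x 0.01971 = 0.002744 mol; V(HClO4) at equivalence = 0.002744/0.3417 = 0.008029 L.
At equivalence the base is fully converted to NH3OH+; total volume = 0.02774 L, so [NH3OH+] = 0.002744/0.02774 = 0.09891 M.
Ka(NH3OH+) = Kw/Kb = 1.0e-14 / 1.1 x 10^-8 = 9.09e-7.
[H^+] = sqrt(Ka x [NH3OH+]) = sqrt(9.09e-7 x 0.09891) = 0.000300 M.
pH = -log(0.000300) = 3.52.

3.52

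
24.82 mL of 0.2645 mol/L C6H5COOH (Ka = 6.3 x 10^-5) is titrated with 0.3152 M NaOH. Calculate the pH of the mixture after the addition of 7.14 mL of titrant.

Initial n(C6H5COOH) = 0.2645 x 0.02482 = 0.006565 mol.
n(NaOH) added = 0.3152 x 0.007140 = 0.002251 mol, converting that many moles of C6H5COOH to C6H5COO-.
Remaining n(C6H5COOH) = 0.004314 mol; n(C6H5COO-) = 0.002251 mol.
By Henderson-Hasselbalch, pH = pKa + log([A^-]/[HA]) = 4.20 + log(0.002251/0.004314) = 4.20 + (-0.28) = 3.92.

3.92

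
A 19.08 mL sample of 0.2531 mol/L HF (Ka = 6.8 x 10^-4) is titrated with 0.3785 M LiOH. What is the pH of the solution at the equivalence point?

8.17

n(HF) = 0.2531 x 0.01908 = 0.004829 mol; V(LiOH) at equivalence = 0.004829/0.3785 = 0.01276 L.
At equivalence all the acid is converted to F-; total volume = 0.01908 + 0.01276 = 0.03184 L, so [F-] = 0.004829/0.03184 = 0.1517 M.
Kb = Kw/Ka = 1.0e-14 / 6.8 x 10^-4 = 1.47e-11.
[OH^-] = sqrt(Kb x [F-]) = sqrt(1.47e-11 x 0.1517) = 1.49e-6 M.
pOH = 5.83, so pH = 14.00 - 5.83 = 8.17.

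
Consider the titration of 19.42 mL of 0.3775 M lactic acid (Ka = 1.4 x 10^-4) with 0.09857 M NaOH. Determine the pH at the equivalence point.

n(HC3H5O3) = 0.3775 x 0.01942 = 0.007331 mol; V(NaOH) at equivalence = 0.007331/0.09857 = 0.07437 L.
At equivalence all the acid is converted to C3H5O3-; total volume = 0.01942 + 0.07437 = 0.09379 L, so [C3H5O3-] = 0.007331/0.09379 = 0.07816 M.
Kb = Kw/Ka = 1.0e-14 / 1.4 x 10^-4 = 7.14e-11.
[OH^-] = sqrt(Kb x [C3H5O3-]) = sqrt(7.14e-11 x 0.07816) = 2.36e-6 M.
pOH = 5.63, so pH = 14.00 - 5.63 = 8.37.

8.37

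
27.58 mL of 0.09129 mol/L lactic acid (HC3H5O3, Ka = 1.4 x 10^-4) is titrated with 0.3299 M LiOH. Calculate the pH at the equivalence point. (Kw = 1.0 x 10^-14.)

8.35

n(HC3H5O3) = 0.09129 x 0.02758 = 0.002518 mol; V(LiOH) at equivalence = 0.002518/0.3299 = 0.007632 L.
At equivalence all the acid is converted to C3H5O3-; total volume = 0.02758 + 0.007632 = 0.03521 L, so [C3H5O3-] = 0.002518/0.03521 = 0.07150 M.
Kb = Kw/Ka = 1.0e-14 / 1.4 x 10^-4 = 7.14e-11.
[OH^-] = sqrt(Kb x [C3H5O3-]) = sqrt(7.14e-11 x 0.07150) = 2.26e-6 M.
pOH = 5.65, so pH = 14.00 - 5.65 = 8.35.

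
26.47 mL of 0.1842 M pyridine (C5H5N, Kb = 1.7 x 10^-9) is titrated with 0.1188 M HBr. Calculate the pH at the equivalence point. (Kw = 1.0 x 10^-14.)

n(C5H5N) = 0.1842 x 0.02647 = 0.004876 mol; V(HBr) at equivalence = 0.004876/0.1188 = 0.04104 L.
At equivalence the base is fully converted to C5H5NH+; total volume = 0.06751 L, so [C5H5NH+] = 0.004876/0.06751 = 0.07222 M.
Ka(C5H5NH+) = Kw/Kb = 1.0e-14 / 1.7 x 10^-9 = 5.88e-6.
[H^+] = sqrt(Ka x [C5H5NH+]) = sqrt(5.88e-6 x 0.07222) = 0.000652 M.
pH = -log(0.000652) = 3.19.

3.19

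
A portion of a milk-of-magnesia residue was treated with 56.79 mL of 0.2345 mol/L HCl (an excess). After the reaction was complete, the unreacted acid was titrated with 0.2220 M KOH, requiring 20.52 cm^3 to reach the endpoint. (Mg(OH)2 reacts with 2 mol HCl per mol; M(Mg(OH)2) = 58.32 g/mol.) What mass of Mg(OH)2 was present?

0.255 g

Total n(HCl) added = 0.2345 x 0.05679 = 0.01332 mol.
n(KOH) used = 0.2220 x 0.02052 = 0.004555 mol, which equals the excess n(HCl).
So n(HCl) consumed by the sample = 0.01332 - 0.004555 = 0.008762 mol.
n(Mg(OH)2) = 0.008762 / 2 = 0.004381 mol.
mass = 0.004381 mol x 58.32 g/mol = 0.255 g.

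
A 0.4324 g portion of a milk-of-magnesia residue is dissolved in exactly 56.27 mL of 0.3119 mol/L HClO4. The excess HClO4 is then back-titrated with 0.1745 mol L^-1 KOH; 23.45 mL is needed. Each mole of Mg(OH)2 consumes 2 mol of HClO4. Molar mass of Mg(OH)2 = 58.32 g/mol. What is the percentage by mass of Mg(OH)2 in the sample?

Total n(HClO4) added = 0.3119 x 0.05627 = 0.01755 mol.
n(KOH) used = 0.1745 x 0.02345 = 0.004092 mol, which equals the excess n(HClO4).
So n(HClO4) consumed by the sample = 0.01755 - 0.004092 = 0.01346 mol.
n(Mg(OH)2) = 0.01346 / 2 = 0.006729 mol.
mass Mg(OH)2 = 0.006729 x 58.32 = 0.3925 g, so %Mg(OH)2 = 0.3925/0.4324 x 100 = 90.8%.

90.8%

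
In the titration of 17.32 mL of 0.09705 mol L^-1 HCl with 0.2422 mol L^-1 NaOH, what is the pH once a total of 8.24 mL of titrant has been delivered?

12.09

n(acid) = 0.09705 x 0.01732 = 0.001681 mol; n(NaOH) added = 0.2422 x 0.008240 = 0.001996 mol.
Base is in excess by 0.001996 - 0.001681 = 0.0003148 mol in a total volume of 0.02556 L.
[OH^-] = 0.0003148/0.02556 = 0.01232 M, so pOH = 1.91 and pH = 14.00 - 1.91 = 12.09.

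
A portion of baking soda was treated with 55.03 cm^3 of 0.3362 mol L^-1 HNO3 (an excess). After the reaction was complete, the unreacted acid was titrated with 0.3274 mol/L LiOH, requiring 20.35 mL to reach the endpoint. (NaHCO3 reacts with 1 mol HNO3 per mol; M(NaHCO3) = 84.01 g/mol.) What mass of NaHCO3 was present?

Total n(HNO3) added = 0.3362 x 0.05503 = 0.01850 mol.
n(LiOH) used = 0.3274 x 0.02035 = 0.006663 mol, which equals the excess n(HNO3).
So n(HNO3) consumed by the sample = 0.01850 - 0.006663 = 0.01184 mol.
n(NaHCO3) = 0.01184 / 1 = 0.01184 mol.
mass = 0.01184 mol x 84.01 g/mol = 0.995 g.

0.995 g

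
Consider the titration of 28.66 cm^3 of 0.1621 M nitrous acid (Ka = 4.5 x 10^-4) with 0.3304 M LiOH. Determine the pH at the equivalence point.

n(HNO2) = 0.1621 x 0.02866 = 0.004646 mol; V(LiOH) at equivalence = 0.004646/0.3304 = 0.01406 L.
At equivalence all the acid is converted to NO2-; total volume = 0.02866 + 0.01406 = 0.04272 L, so [NO2-] = 0.004646/0.04272 = 0.1087 M.
Kb = Kw/Ka = 1.0e-14 / 4.5 x 10^-4 = 2.22e-11.
[OH^-] = sqrt(Kb x [NO2-]) = sqrt(2.22e-11 x 0.1087) = 1.55e-6 M.
pOH = 5.81, so pH = 14.00 - 5.81 = 8.19.

8.19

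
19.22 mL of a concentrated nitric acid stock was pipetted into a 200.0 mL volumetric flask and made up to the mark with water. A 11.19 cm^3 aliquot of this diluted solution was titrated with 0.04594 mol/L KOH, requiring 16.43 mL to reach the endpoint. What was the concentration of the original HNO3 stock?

n(KOH) = 0.04594 x 0.01643 = 0.0007548 mol.
n(HNO3) in the aliquot = 0.0007548 mol.
[diluted HNO3] = 0.0007548 / 0.01119 = 0.06745 M.
Dilution factor = 200.0/19.22 = 10.41, so [stock] = 0.06745 x 10.41 = 0.702 M.

0.702 M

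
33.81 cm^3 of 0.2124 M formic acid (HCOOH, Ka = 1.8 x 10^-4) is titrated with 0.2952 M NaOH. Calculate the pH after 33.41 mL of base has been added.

12.60

n(acid) = 0.2124 x 0.03381 = 0.007181 mol; n(NaOH) added = 0.2952 x 0.03341 = 0.009863 mol.
Base is in excess by 0.009863 - 0.007181 = 0.002681 mol in a total volume of 0.06722 L.
[OH^-] = 0.002681/0.06722 = 0.03989 M, so pOH = 1.40 and pH = 14.00 - 1.40 = 12.60.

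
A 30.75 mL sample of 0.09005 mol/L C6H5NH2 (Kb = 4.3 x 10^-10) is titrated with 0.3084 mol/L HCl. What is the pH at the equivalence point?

2.90

n(C6H5NH2) = 0.09005 x 0.03075 = 0.002769 mol; V(HCl) at equivalence = 0.002769/0.3084 = 0.008979 L.
At equivalence the base is fully converted to C6H5NH3+; total volume = 0.03973 L, so [C6H5NH3+] = 0.002769/0.03973 = 0.06970 M.
Ka(C6H5NH3+) = Kw/Kb = 1.0e-14 / 4.3 x 10^-10 = 2.33e-5.
[H^+] = sqrt(Ka x [C6H5NH3+]) = sqrt(2.33e-5 x 0.06970) = 0.00127 M.
pH = -log(0.00127) = 2.90.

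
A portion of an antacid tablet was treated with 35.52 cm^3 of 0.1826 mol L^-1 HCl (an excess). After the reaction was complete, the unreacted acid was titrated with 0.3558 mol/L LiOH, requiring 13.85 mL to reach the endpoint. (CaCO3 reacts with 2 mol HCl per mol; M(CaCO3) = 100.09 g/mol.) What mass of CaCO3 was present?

0.0780 g

Total n(HCl) added = 0.1826 x 0.03552 = 0.006486 mol.
n(LiOH) used = 0.3558 x 0.01385 = 0.004928 mol, which equals the excess n(HCl).
So n(HCl) consumed by the sample = 0.006486 - 0.004928 = 0.001558 mol.
n(CaCO3) = 0.001558 / 2 = 0.0007791 mol.
mass = 0.0007791 mol x 100.09 g/mol = 0.0780 g.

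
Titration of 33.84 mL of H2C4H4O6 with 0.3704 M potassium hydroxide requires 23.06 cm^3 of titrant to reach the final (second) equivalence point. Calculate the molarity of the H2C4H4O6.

n(KOH) = 0.3704 x 0.02306 = 0.008541 mol.
At the final (second) equivalence point, 2 mol OH^- react per mol H2C4H4O6, so n(H2C4H4O6) = 0.008541 / 2 = 0.004271 mol.
[H2C4H4O6] = 0.004271 / 0.03384 L = 0.126 M.

0.126 M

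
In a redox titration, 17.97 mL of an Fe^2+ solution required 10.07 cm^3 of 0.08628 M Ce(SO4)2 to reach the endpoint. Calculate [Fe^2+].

n(Ce(SO4)2) = 0.08628 x 0.01007 = 0.0008688 mol.
From the balanced equation, 1 mol Ce(SO4)2 reacts with 1 mol Fe^2+, so n(Fe^2+) = 0.0008688 x 1/1 = 0.0008688 mol.
[Fe^2+] = 0.0008688 / 0.01797 L = 0.0483 M.

0.0483 M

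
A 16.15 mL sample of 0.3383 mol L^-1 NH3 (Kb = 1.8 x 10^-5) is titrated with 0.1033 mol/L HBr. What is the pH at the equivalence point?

n(NH3) = 0.3383 x 0.01615 = 0.005464 mol; V(HBr) at equivalence = 0.005464/0.1033 = 0.05289 L.
At equivalence the base is fully converted to NH4+; total volume = 0.06904 L, so [NH4+] = 0.005464/0.06904 = 0.07914 M.
Ka(NH4+) = Kw/Kb = 1.0e-14 / 1.8 x 10^-5 = 5.56e-10.
[H^+] = sqrt(Ka x [NH4+]) = sqrt(5.56e-10 x 0.07914) = 6.63e-6 M.
pH = -log(6.63e-6) = 5.18.

5.18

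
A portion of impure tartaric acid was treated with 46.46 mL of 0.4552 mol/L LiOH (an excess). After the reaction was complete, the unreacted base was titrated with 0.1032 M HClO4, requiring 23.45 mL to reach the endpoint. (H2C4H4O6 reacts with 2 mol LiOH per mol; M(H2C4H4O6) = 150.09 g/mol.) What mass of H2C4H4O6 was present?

1.41 g

Total n(LiOH) added = 0.4552 x 0.04646 = 0.02115 mol.
n(HClO4) used = 0.1032 x 0.02345 = 0.002420 mol, which equals the excess n(LiOH).
So n(LiOH) consumed by the sample = 0.02115 - 0.002420 = 0.01873 mol.
n(H2C4H4O6) = 0.01873 / 2 = 0.009364 mol.
mass = 0.009364 mol x 150.09 g/mol = 1.41 g.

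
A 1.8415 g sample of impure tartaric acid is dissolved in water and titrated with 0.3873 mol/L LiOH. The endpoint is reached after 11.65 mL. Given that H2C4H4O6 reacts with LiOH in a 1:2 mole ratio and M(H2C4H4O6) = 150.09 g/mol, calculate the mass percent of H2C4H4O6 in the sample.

18.4%

n(LiOH) = 0.3873 x 0.01165 = 0.004512 mol.
n(H2C4H4O6) = 0.004512 / 2 = 0.002256 mol.
mass of H2C4H4O6 = 0.002256 x 150.09 = 0.3386 g.
% purity = 0.3386 / 1.8415 x 100 = 18.4%.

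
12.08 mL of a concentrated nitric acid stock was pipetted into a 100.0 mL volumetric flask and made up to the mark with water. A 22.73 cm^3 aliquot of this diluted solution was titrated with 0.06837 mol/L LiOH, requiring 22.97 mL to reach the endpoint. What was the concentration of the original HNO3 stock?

n(LiOH) = 0.06837 x 0.02297 = 0.001570 mol.
n(HNO3) in the aliquot = 0.001570 mol.
[diluted HNO3] = 0.001570 / 0.02273 = 0.06909 M.
Dilution factor = 100.0/12.08 = 8.278, so [stock] = 0.06909 x 8.278 = 0.572 M.

0.572 M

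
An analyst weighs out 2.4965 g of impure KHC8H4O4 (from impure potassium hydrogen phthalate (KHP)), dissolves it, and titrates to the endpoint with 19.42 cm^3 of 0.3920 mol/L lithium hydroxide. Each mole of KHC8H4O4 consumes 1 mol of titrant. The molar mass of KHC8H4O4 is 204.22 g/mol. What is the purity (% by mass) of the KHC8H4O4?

62.3%

n(LiOH) = 0.3920 x 0.01942 = 0.007613 mol.
n(KHC8H4O4) = 0.007613 / 1 = 0.007613 mol.
mass of KHC8H4O4 = 0.007613 x 204.22 = 1.555 g.
% purity = 1.555 / 2.4965 x 100 = 62.3%.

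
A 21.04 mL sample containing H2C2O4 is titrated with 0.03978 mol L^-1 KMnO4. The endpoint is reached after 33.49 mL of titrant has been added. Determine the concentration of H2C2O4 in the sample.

n(KMnO4) = 0.03978 x 0.03349 = 0.001332 mol.
From the balanced equation, 2 mol KMnO4 reacts with 5 mol H2C2O4, so n(H2C2O4) = 0.001332 x 5/2 = 0.003331 mol.
[H2C2O4] = 0.003331 / 0.02104 L = 0.158 M.

0.158 M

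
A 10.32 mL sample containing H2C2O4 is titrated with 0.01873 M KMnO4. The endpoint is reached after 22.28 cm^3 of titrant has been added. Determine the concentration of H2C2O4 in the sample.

0.101 M

n(KMnO4) = 0.01873 x 0.02228 = 0.0004173 mol.
From the balanced equation, 2 mol KMnO4 reacts with 5 mol H2C2O4, so n(H2C2O4) = 0.0004173 x 5/2 = 0.001043 mol.
[H2C2O4] = 0.001043 / 0.01032 L = 0.101 M.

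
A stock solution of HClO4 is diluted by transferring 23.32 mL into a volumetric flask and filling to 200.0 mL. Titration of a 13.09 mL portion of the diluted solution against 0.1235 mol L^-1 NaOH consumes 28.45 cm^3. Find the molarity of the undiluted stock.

2.30 M

n(NaOH) = 0.1235 x 0.02845 = 0.003514 mol.
n(HClO4) in the aliquot = 0.003514 mol.
[diluted HClO4] = 0.003514 / 0.01309 = 0.2684 M.
Dilution factor = 200.0/23.32 = 8.576, so [stock] = 0.2684 x 8.576 = 2.30 M.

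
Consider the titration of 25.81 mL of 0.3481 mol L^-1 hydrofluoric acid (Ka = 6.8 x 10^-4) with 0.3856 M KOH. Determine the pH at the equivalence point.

n(HF) = 0.3481 x 0.02581 = 0.008984 mol; V(KOH) at equivalence = 0.008984/0.3856 = 0.02330 L.
At equivalence all the acid is converted to F-; total volume = 0.02581 + 0.02330 = 0.04911 L, so [F-] = 0.008984/0.04911 = 0.1829 M.
Kb = Kw/Ka = 1.0e-14 / 6.8 x 10^-4 = 1.47e-11.
[OH^-] = sqrt(Kb x [F-]) = sqrt(1.47e-11 x 0.1829) = 1.64e-6 M.
pOH = 5.79, so pH = 14.00 - 5.79 = 8.21.

8.21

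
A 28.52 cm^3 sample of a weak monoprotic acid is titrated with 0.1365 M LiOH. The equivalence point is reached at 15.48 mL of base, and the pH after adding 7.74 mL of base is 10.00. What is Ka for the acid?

7.74 mL is half of the equivalence volume, so this is the half-equivalence point where [HA] = [A^-].
At half-equivalence pH = pKa, so pKa = 10.00.
Ka = 10^(-10.00) = 1.0 x 10^-10.

1.0 x 10^-10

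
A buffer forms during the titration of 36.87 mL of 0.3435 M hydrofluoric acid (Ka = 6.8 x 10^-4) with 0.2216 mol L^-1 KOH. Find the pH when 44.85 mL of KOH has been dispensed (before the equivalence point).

Initial n(HF) = 0.3435 x 0.03687 = 0.01266 mol.
n(KOH) added = 0.2216 x 0.04485 = 0.009939 mol, converting that many moles of HF to F-.
Remaining n(HF) = 0.002726 mol; n(F-) = 0.009939 mol.
By Henderson-Hasselbalch, pH = pKa + log([A^-]/[HA]) = 3.17 + log(0.009939/0.002726) = 3.17 + (+0.56) = 3.73.

3.73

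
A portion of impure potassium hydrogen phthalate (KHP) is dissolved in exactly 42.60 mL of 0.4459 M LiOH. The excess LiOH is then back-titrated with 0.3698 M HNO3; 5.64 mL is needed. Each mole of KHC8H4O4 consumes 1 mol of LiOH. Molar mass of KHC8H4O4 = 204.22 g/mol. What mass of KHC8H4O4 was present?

Total n(LiOH) added = 0.4459 x 0.04260 = 0.01900 mol.
n(HNO3) used = 0.3698 x 0.005640 = 0.002086 mol, which equals the excess n(LiOH).
So n(LiOH) consumed by the sample = 0.01900 - 0.002086 = 0.01691 mol.
n(KHC8H4O4) = 0.01691 / 1 = 0.01691 mol.
mass = 0.01691 mol x 204.22 g/mol = 3.45 g.

3.45 g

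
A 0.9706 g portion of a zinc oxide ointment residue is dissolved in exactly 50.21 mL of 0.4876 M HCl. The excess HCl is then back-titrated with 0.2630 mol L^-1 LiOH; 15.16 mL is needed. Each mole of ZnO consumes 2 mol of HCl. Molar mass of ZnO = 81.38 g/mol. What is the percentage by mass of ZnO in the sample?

Total n(HCl) added = 0.4876 x 0.05021 = 0.02448 mol.
n(LiOH) used = 0.2630 x 0.01516 = 0.003987 mol, which equals the excess n(HCl).
So n(HCl) consumed by the sample = 0.02448 - 0.003987 = 0.02050 mol.
n(ZnO) = 0.02050 / 2 = 0.01025 mol.
mass ZnO = 0.01025 x 81.38 = 0.8340 g, so %ZnO = 0.8340/0.9706 x 100 = 85.9%.

85.9%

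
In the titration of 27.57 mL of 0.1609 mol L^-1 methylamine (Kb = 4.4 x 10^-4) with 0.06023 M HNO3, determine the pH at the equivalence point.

6.00

n(CH3NH2) = 0.1609 x 0.02757 = 0.004436 mol; V(HNO3) at equivalence = 0.004436/0.06023 = 0.07365 L.
At equivalence the base is fully converted to CH3NH3+; total volume = 0.1012 L, so [CH3NH3+] = 0.004436/0.1012 = 0.04382 M.
Ka(CH3NH3+) = Kw/Kb = 1.0e-14 / 4.4 x 10^-4 = 2.27e-11.
[H^+] = sqrt(Ka x [CH3NH3+]) = sqrt(2.27e-11 x 0.04382) = 9.98e-7 M.
pH = -log(9.98e-7) = 6.00.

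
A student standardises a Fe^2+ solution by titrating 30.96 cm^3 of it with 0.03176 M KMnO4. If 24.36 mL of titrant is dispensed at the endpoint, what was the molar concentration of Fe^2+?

0.125 M

n(KMnO4) = 0.03176 x 0.02436 = 0.0007737 mol.
From the balanced equation, 1 mol KMnO4 reacts with 5 mol Fe^2+, so n(Fe^2+) = 0.0007737 x 5/1 = 0.003868 mol.
[Fe^2+] = 0.003868 / 0.03096 L = 0.125 M.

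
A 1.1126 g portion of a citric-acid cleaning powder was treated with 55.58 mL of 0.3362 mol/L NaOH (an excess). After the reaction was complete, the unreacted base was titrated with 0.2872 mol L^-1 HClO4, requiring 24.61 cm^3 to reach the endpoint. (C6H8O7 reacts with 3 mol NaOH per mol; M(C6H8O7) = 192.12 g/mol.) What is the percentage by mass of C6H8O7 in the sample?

66.9%

Total n(NaOH) added = 0.3362 x 0.05558 = 0.01869 mol.
n(HClO4) used = 0.2872 x 0.02461 = 0.007068 mol, which equals the excess n(NaOH).
So n(NaOH) consumed by the sample = 0.01869 - 0.007068 = 0.01162 mol.
n(C6H8O7) = 0.01162 / 3 = 0.003873 mol.
mass C6H8O7 = 0.003873 x 192.12 = 0.7440 g, so %C6H8O7 = 0.7440/1.1126 x 100 = 66.9%.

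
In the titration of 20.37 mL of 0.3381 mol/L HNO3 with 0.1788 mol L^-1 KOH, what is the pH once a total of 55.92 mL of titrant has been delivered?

n(acid) = 0.3381 x 0.02037 = 0.006887 mol; n(KOH) added = 0.1788 x 0.05592 = 0.009998 mol.
Base is in excess by 0.009998 - 0.006887 = 0.003111 mol in a total volume of 0.07629 L.
[OH^-] = 0.003111/0.07629 = 0.04078 M, so pOH = 1.39 and pH = 14.00 - 1.39 = 12.61.

12.61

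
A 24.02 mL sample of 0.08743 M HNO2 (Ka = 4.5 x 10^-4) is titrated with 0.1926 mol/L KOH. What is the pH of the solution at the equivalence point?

n(HNO2) = 0.08743 x 0.02402 = 0.002100 mol; V(KOH) at equivalence = 0.002100/0.1926 = 0.01090 L.
At equivalence all the acid is converted to NO2-; total volume = 0.02402 + 0.01090 = 0.03492 L, so [NO2-] = 0.002100/0.03492 = 0.06013 M.
Kb = Kw/Ka = 1.0e-14 / 4.5 x 10^-4 = 2.22e-11.
[OH^-] = sqrt(Kb x [NO2-]) = sqrt(2.22e-11 x 0.06013) = 1.16e-6 M.
pOH = 5.94, so pH = 14.00 - 5.94 = 8.06.

8.06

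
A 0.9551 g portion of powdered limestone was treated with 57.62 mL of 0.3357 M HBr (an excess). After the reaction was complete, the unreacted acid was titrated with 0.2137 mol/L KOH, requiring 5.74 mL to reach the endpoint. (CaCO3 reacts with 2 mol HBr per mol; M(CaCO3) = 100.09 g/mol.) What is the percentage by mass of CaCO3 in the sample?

94.9%

Total n(HBr) added = 0.3357 x 0.05762 = 0.01934 mol.
n(KOH) used = 0.2137 x 0.005740 = 0.001227 mol, which equals the excess n(HBr).
So n(HBr) consumed by the sample = 0.01934 - 0.001227 = 0.01812 mol.
n(CaCO3) = 0.01812 / 2 = 0.009058 mol.
mass CaCO3 = 0.009058 x 100.09 = 0.9066 g, so %CaCO3 = 0.9066/0.9551 x 100 = 94.9%.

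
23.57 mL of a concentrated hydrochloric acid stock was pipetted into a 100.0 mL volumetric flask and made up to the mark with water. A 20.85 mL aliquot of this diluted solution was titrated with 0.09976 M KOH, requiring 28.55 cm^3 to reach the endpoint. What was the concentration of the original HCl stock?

n(KOH) = 0.09976 x 0.02855 = 0.002848 mol.
n(HCl) in the aliquot = 0.002848 mol.
[diluted HCl] = 0.002848 / 0.02085 = 0.1366 M.
Dilution factor = 100.0/23.57 = 4.243, so [stock] = 0.1366 x 4.243 = 0.580 M.

0.580 M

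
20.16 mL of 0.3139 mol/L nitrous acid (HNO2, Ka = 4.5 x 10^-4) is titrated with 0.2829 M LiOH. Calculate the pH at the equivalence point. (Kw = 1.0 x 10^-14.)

n(HNO2) = 0.3139 x 0.02016 = 0.006328 mol; V(LiOH) at equivalence = 0.006328/0.2829 = 0.02237 L.
At equivalence all the acid is converted to NO2-; total volume = 0.02016 + 0.02237 = 0.04253 L, so [NO2-] = 0.006328/0.04253 = 0.1488 M.
Kb = Kw/Ka = 1.0e-14 / 4.5 x 10^-4 = 2.22e-11.
[OH^-] = sqrt(Kb x [NO2-]) = sqrt(2.22e-11 x 0.1488) = 1.82e-6 M.
pOH = 5.74, so pH = 14.00 - 5.74 = 8.26.

8.26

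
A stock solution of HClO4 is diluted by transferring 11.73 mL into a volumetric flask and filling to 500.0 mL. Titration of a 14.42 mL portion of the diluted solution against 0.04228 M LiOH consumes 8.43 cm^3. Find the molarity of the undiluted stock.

n(LiOH) = 0.04228 x 0.008430 = 0.0003564 mol.
n(HClO4) in the aliquot = 0.0003564 mol.
[diluted HClO4] = 0.0003564 / 0.01442 = 0.02472 M.
Dilution factor = 500.0/11.73 = 42.63, so [stock] = 0.02472 x 42.63 = 1.05 M.

1.05 M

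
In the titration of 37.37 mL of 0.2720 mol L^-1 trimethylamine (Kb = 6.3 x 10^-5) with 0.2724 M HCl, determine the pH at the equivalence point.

5.33

n((CH3)3N) = 0.2720 x 0.03737 = 0.01016 mol; V(HCl) at equivalence = 0.01016/0.2724 = 0.03732 L.
At equivalence the base is fully converted to (CH3)3NH+; total volume = 0.07469 L, so [(CH3)3NH+] = 0.01016/0.07469 = 0.1361 M.
Ka((CH3)3NH+) = Kw/Kb = 1.0e-14 / 6.3 x 10^-5 = 1.59e-10.
[H^+] = sqrt(Ka x [(CH3)3NH+]) = sqrt(1.59e-10 x 0.1361) = 4.65e-6 M.
pH = -log(4.65e-6) = 5.33.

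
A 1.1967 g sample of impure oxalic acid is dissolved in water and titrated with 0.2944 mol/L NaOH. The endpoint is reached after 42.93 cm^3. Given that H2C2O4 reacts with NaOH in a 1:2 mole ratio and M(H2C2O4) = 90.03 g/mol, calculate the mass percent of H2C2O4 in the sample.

n(NaOH) = 0.2944 x 0.04293 = 0.01264 mol.
n(H2C2O4) = 0.01264 / 2 = 0.006319 mol.
mass of H2C2O4 = 0.006319 x 90.03 = 0.5689 g.
% purity = 0.5689 / 1.1967 x 100 = 47.5%.

47.5%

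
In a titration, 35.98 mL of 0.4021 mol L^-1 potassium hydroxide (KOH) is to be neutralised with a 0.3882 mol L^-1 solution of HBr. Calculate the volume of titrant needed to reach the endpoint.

n(KOH) = 0.4021 mol/L x 0.03598 L = 0.01447 mol.
At equivalence n(HBr) = n(KOH) = 0.01447 mol.
V(HBr) = 0.01447 / 0.3882 = 0.03727 L = 37.3 mL.

37.3 mL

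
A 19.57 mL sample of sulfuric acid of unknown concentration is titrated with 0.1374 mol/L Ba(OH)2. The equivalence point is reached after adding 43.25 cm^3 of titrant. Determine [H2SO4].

n(Ba(OH)2) delivered = 0.1374 x 0.04325 = 0.005943 mol.
For a 1:1 reaction, n(H2SO4) = 0.005943 mol.
[H2SO4] = 0.005943 mol / 0.01957 L = 0.304 M.

0.304 M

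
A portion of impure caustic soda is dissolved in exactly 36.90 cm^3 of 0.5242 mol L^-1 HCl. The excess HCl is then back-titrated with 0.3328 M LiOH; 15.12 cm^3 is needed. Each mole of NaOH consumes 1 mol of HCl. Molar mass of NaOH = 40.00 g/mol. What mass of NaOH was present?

Total n(HCl) added = 0.5242 x 0.03690 = 0.01934 mol.
n(LiOH) used = 0.3328 x 0.01512 = 0.005032 mol, which equals the excess n(HCl).
So n(HCl) consumed by the sample = 0.01934 - 0.005032 = 0.01431 mol.
n(NaOH) = 0.01431 / 1 = 0.01431 mol.
mass = 0.01431 mol x 40.00 g/mol = 0.572 g.

0.572 g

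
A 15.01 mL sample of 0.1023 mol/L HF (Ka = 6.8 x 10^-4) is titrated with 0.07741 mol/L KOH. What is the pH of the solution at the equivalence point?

7.91

n(HF) = 0.1023 x 0.01501 = 0.001536 mol; V(KOH) at equivalence = 0.001536/0.07741 = 0.01984 L.
At equivalence all the acid is converted to F-; total volume = 0.01501 + 0.01984 = 0.03485 L, so [F-] = 0.001536/0.03485 = 0.04407 M.
Kb = Kw/Ka = 1.0e-14 / 6.8 x 10^-4 = 1.47e-11.
[OH^-] = sqrt(Kb x [F-]) = sqrt(1.47e-11 x 0.04407) = 8.05e-7 M.
pOH = 6.09, so pH = 14.00 - 6.09 = 7.91.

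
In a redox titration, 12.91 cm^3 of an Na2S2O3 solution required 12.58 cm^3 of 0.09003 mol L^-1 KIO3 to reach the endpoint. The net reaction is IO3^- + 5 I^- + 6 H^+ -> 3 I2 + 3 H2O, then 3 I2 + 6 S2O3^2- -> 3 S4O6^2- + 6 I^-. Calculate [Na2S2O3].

0.526 M

n(KIO3) = 0.09003 x 0.01258 = 0.001133 mol.
From the balanced equation, 1 mol KIO3 reacts with 6 mol Na2S2O3, so n(Na2S2O3) = 0.001133 x 6/1 = 0.006795 mol.
[Na2S2O3] = 0.006795 / 0.01291 L = 0.526 M.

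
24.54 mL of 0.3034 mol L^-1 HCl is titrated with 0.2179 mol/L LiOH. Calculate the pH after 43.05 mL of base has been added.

n(acid) = 0.3034 x 0.02454 = 0.007445 mol; n(LiOH) added = 0.2179 x 0.04305 = 0.009381 mol.
Base is in excess by 0.009381 - 0.007445 = 0.001935 mol in a total volume of 0.06759 L.
[OH^-] = 0.001935/0.06759 = 0.02863 M, so pOH = 1.54 and pH = 14.00 - 1.54 = 12.46.

12.46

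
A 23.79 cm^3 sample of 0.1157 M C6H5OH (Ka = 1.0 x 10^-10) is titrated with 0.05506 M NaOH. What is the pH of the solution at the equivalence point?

n(C6H5OH) = 0.1157 x 0.02379 = 0.002753 mol; V(NaOH) at equivalence = 0.002753/0.05506 = 0.04999 L.
At equivalence all the acid is converted to C6H5O-; total volume = 0.02379 + 0.04999 = 0.07378 L, so [C6H5O-] = 0.002753/0.07378 = 0.03731 M.
Kb = Kw/Ka = 1.0e-14 / 1.0 x 10^-10 = 0.000100.
[OH^-] = sqrt(Kb x [C6H5O-]) = sqrt(0.000100 x 0.03731) = 0.00193 M.
pOH = 2.71, so pH = 14.00 - 2.71 = 11.29.

11.29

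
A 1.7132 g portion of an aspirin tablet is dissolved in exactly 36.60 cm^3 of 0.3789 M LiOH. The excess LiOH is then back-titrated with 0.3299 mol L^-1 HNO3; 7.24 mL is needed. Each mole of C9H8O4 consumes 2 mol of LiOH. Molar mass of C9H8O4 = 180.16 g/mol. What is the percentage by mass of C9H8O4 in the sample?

60.4%

Total n(LiOH) added = 0.3789 x 0.03660 = 0.01387 mol.
n(HNO3) used = 0.3299 x 0.007240 = 0.002388 mol, which equals the excess n(LiOH).
So n(LiOH) consumed by the sample = 0.01387 - 0.002388 = 0.01148 mol.
n(C9H8O4) = 0.01148 / 2 = 0.005740 mol.
mass C9H8O4 = 0.005740 x 180.16 = 1.034 g, so %C9H8O4 = 1.034/1.7132 x 100 = 60.4%.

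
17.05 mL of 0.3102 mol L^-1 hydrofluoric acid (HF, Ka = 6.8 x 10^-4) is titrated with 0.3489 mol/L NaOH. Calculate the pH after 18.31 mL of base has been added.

n(acid) = 0.3102 x 0.01705 = 0.005289 mol; n(NaOH) added = 0.3489 x 0.01831 = 0.006388 mol.
Base is in excess by 0.006388 - 0.005289 = 0.001099 mol in a total volume of 0.03536 L.
[OH^-] = 0.001099/0.03536 = 0.03109 M, so pOH = 1.51 and pH = 14.00 - 1.51 = 12.49.

12.49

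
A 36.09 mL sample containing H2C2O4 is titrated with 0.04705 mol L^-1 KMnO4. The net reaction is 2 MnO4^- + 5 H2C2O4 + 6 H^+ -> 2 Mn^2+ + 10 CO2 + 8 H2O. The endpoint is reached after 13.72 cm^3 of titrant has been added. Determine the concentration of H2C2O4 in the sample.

n(KMnO4) = 0.04705 x 0.01372 = 0.0006455 mol.
From the balanced equation, 2 mol KMnO4 reacts with 5 mol H2C2O4, so n(H2C2O4) = 0.0006455 x 5/2 = 0.001614 mol.
[H2C2O4] = 0.001614 / 0.03609 L = 0.0447 M.

0.0447 M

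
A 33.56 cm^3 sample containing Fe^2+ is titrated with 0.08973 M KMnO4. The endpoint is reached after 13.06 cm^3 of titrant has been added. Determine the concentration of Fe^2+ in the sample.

n(KMnO4) = 0.08973 x 0.01306 = 0.001172 mol.
From the balanced equation, 1 mol KMnO4 reacts with 5 mol Fe^2+, so n(Fe^2+) = 0.001172 x 5/1 = 0.005859 mol.
[Fe^2+] = 0.005859 / 0.03356 L = 0.175 M.

0.175 M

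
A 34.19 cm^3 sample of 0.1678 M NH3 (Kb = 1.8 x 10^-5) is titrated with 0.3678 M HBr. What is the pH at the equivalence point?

5.10

n(NH3) = 0.1678 x 0.03419 = 0.005737 mol; V(HBr) at equivalence = 0.005737/0.3678 = 0.01560 L.
At equivalence the base is fully converted to NH4+; total volume = 0.04979 L, so [NH4+] = 0.005737/0.04979 = 0.1152 M.
Ka(NH4+) = Kw/Kb = 1.0e-14 / 1.8 x 10^-5 = 5.56e-10.
[H^+] = sqrt(Ka x [NH4+]) = sqrt(5.56e-10 x 0.1152) = 8.00e-6 M.
pH = -log(8.00e-6) = 5.10.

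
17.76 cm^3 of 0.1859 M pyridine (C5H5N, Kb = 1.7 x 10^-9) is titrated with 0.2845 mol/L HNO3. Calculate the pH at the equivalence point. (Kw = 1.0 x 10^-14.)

n(C5H5N) = 0.1859 x 0.01776 = 0.003302 mol; V(HNO3) at equivalence = 0.003302/0.2845 = 0.01160 L.
At equivalence the base is fully converted to C5H5NH+; total volume = 0.02936 L, so [C5H5NH+] = 0.003302/0.02936 = 0.1124 M.
Ka(C5H5NH+) = Kw/Kb = 1.0e-14 / 1.7 x 10^-9 = 5.88e-6.
[H^+] = sqrt(Ka x [C5H5NH+]) = sqrt(5.88e-6 x 0.1124) = 0.000813 M.
pH = -log(0.000813) = 3.09.

3.09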